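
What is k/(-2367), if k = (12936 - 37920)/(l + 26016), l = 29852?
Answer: 694/3673321 ≈ 0.00018893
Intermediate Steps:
k = -6246/13967 (k = (12936 - 37920)/(29852 + 26016) = -24984/55868 = -24984*1/55868 = -6246/13967 ≈ -0.44720)
k/(-2367) = -6246/13967/(-2367) = -6246/13967*(-1/2367) = 694/3673321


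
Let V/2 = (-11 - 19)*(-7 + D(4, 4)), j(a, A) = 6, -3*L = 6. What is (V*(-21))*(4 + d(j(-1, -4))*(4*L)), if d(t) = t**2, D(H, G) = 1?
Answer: 2147040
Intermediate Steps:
L = -2 (L = -1/3*6 = -2)
V = 360 (V = 2*((-11 - 19)*(-7 + 1)) = 2*(-30*(-6)) = 2*180 = 360)
(V*(-21))*(4 + d(j(-1, -4))*(4*L)) = (360*(-21))*(4 + 6**2*(4*(-2))) = -7560*(4 + 36*(-8)) = -7560*(4 - 288) = -7560*(-284) = 2147040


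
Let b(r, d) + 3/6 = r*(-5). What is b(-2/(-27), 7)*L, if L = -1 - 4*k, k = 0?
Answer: 47/54 ≈ 0.87037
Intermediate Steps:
L = -1 (L = -1 - 4*0 = -1 + 0 = -1)
b(r, d) = -½ - 5*r (b(r, d) = -½ + r*(-5) = -½ - 5*r)
b(-2/(-27), 7)*L = (-½ - (-10)/(-27))*(-1) = (-½ - (-10)*(-1)/27)*(-1) = (-½ - 5*2/27)*(-1) = (-½ - 10/27)*(-1) = -47/54*(-1) = 47/54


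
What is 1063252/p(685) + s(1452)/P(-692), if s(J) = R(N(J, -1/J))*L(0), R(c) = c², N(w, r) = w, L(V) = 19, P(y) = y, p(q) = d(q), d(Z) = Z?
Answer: -6675951544/118505 ≈ -56335.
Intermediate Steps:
p(q) = q
s(J) = 19*J² (s(J) = J²*19 = 19*J²)
1063252/p(685) + s(1452)/P(-692) = 1063252/685 + (19*1452²)/(-692) = 1063252*(1/685) + (19*2108304)*(-1/692) = 1063252/685 + 40057776*(-1/692) = 1063252/685 - 10014444/173 = -6675951544/118505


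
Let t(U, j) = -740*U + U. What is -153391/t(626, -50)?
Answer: 153391/462614 ≈ 0.33157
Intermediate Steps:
t(U, j) = -739*U
-153391/t(626, -50) = -153391/((-739*626)) = -153391/(-462614) = -153391*(-1/462614) = 153391/462614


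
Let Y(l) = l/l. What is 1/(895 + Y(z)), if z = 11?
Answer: 1/896 ≈ 0.0011161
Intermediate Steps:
Y(l) = 1
1/(895 + Y(z)) = 1/(895 + 1) = 1/896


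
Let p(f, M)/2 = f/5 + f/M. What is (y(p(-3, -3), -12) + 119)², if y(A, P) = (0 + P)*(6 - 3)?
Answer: 6889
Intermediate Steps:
p(f, M) = 2*f/5 + 2*f/M (p(f, M) = 2*(f/5 + f/M) = 2*f/5 + 2*f/M)
y(A, P) = 3*P (y(A, P) = P*3 = 3*P)
(y(p(-3, -3), -12) + 119)² = (3*(-12) + 119)² = (-36 + 119)² = 83² = 6889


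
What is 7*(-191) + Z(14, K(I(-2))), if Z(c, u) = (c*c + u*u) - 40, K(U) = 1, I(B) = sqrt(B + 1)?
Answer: -1180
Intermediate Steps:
I(B) = sqrt(1 + B)
Z(c, u) = -40 + c**2 + u**2 (Z(c, u) = (c**2 + u**2) - 40 = -40 + c**2 + u**2)
7*(-191) + Z(14, K(I(-2))) = 7*(-191) + (-40 + 14**2 + 1**2) = -1337 + (-40 + 196 + 1) = -1337 + 157 = -1180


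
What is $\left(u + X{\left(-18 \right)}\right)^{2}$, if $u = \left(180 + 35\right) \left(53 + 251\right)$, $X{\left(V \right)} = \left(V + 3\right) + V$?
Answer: $4267616929$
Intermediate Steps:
$X{\left(V \right)} = 3 + 2 V$ ($X{\left(V \right)} = \left(3 + V\right) + V = 3 + 2 V$)
$u = 65360$ ($u = 215 \cdot 304 = 65360$)
$\left(u + X{\left(-18 \right)}\right)^{2} = \left(65360 + \left(3 + 2 \left(-18\right)\right)\right)^{2} = \left(65360 + \left(3 - 36\right)\right)^{2} = \left(65360 - 33\right)^{2} = 65327^{2} = 4267616929$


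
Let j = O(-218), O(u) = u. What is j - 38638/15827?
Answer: -3488924/15827 ≈ -220.44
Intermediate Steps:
j = -218
j - 38638/15827 = -218 - 38638/15827 = -3488924/15827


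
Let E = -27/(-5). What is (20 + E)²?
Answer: 16129/25 ≈ 645.16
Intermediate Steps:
E = 27/5 (E = -27*(-⅕) = 27/5 ≈ 5.4000)
(20 + E)² = (20 + 27/5)² = (127/5)² = 16129/25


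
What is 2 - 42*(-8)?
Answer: 338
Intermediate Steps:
2 - 42*(-8) = 2 + 336 = 338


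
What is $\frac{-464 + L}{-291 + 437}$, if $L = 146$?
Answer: $- \frac{159}{73} \approx -2.1781$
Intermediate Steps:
$\frac{-464 + L}{-291 + 437} = \frac{-464 + 146}{-291 + 437} = - \frac{318}{146} = \left(-318\right) \frac{1}{146} = - \frac{159}{73}$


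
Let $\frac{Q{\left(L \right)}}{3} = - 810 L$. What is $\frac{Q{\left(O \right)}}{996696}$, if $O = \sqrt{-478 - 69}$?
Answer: $- \frac{135 i \sqrt{547}}{55372} \approx - 0.057021 i$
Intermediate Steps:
$O = i \sqrt{547}$ ($O = \sqrt{-547} = i \sqrt{547} \approx 23.388 i$)
$Q{\left(L \right)} = - 2430 L$ ($Q{\left(L \right)} = 3 \left(- 810 L\right) = - 2430 L$)
$\frac{Q{\left(O \right)}}{996696} = \frac{\left(-2430\right) i \sqrt{547}}{996696} = - 2430 i \sqrt{547} \cdot \frac{1}{996696} = - \frac{135 i \sqrt{547}}{55372}$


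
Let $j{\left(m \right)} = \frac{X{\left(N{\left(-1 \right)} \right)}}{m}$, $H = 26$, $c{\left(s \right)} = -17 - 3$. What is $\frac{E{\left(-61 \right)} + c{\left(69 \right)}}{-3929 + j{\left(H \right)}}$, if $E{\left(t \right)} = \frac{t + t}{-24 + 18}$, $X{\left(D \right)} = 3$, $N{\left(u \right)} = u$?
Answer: $- \frac{26}{306453} \approx -8.4842 \cdot 10^{-5}$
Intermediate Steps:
$c{\left(s \right)} = -20$
$j{\left(m \right)} = \frac{3}{m}$
$E{\left(t \right)} = - \frac{t}{3}$ ($E{\left(t \right)} = \frac{2 t}{-6} = 2 t \left(- \frac{1}{6}\right) = - \frac{t}{3}$)
$\frac{E{\left(-61 \right)} + c{\left(69 \right)}}{-3929 + j{\left(H \right)}} = \frac{\left(- \frac{1}{3}\right) \left(-61\right) - 20}{-3929 + \frac{3}{26}} = \frac{\frac{61}{3} - 20}{-3929 + 3 \cdot \frac{1}{26}} = \frac{1}{3 \left(-3929 + \frac{3}{26}\right)} = \frac{1}{3 \left(- \frac{102151}{26}\right)} = \frac{1}{3} \left(- \frac{26}{102151}\right) = - \frac{26}{306453}$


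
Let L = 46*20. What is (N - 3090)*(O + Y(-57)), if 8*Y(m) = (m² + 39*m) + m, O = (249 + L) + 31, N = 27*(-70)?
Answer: -13158405/2 ≈ -6.5792e+6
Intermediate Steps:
L = 920
N = -1890
O = 1200 (O = (249 + 920) + 31 = 1169 + 31 = 1200)
Y(m) = 5*m + m²/8 (Y(m) = ((m² + 39*m) + m)/8 = (m² + 40*m)/8 = 5*m + m²/8)
(N - 3090)*(O + Y(-57)) = (-1890 - 3090)*(1200 + (⅛)*(-57)*(40 - 57)) = -4980*(1200 + (⅛)*(-57)*(-17)) = -4980*(1200 + 969/8) = -4980*10569/8 = -13158405/2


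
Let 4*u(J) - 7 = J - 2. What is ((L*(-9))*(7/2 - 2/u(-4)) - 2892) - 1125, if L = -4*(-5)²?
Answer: -8067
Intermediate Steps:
u(J) = 5/4 + J/4 (u(J) = 7/4 + (J - 2)/4 = 7/4 + (-2 + J)/4 = 7/4 + (-½ + J/4) = 5/4 + J/4)
L = -100 (L = -4*25 = -100)
((L*(-9))*(7/2 - 2/u(-4)) - 2892) - 1125 = ((-100*(-9))*(7/2 - 2/(5/4 + (¼)*(-4))) - 2892) - 1125 = (900*(7*(½) - 2/(5/4 - 1)) - 2892) - 1125 = (900*(7/2 - 2/¼) - 2892) - 1125 = (900*(7/2 - 2*4) - 2892) - 1125 = (900*(7/2 - 8) - 2892) - 1125 = (900*(-9/2) - 2892) - 1125 = (-4050 - 2892) - 1125 = -6942 - 1125 = -8067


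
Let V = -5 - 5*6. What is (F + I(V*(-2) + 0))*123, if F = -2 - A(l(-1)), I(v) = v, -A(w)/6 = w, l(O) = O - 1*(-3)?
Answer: 9840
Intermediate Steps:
l(O) = 3 + O (l(O) = O + 3 = 3 + O)
A(w) = -6*w
V = -35 (V = -5 - 30 = -35)
F = 10 (F = -2 - (-6)*(3 - 1) = -2 - (-6)*2 = -2 - 1*(-12) = -2 + 12 = 10)
(F + I(V*(-2) + 0))*123 = (10 + (-35*(-2) + 0))*123 = (10 + (70 + 0))*123 = (10 + 70)*123 = 80*123 = 9840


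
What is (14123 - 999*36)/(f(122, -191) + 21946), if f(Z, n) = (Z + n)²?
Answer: -21841/26707 ≈ -0.81780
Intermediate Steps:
(14123 - 999*36)/(f(122, -191) + 21946) = (14123 - 999*36)/((122 - 191)² + 21946) = (14123 - 35964)/((-69)² + 21946) = -21841/(4761 + 21946) = -21841/26707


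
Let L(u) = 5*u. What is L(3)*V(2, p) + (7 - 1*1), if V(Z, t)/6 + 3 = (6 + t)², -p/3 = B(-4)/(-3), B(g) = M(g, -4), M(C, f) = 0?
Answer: 2976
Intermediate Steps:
B(g) = 0
p = 0 (p = -0/(-3) = -0*(-1)/3 = -3*0 = 0)
V(Z, t) = -18 + 6*(6 + t)²
L(3)*V(2, p) + (7 - 1*1) = (5*3)*(-18 + 6*(6 + 0)²) + (7 - 1*1) = 15*(-18 + 6*6²) + (7 - 1) = 15*(-18 + 6*36) + 6 = 15*(-18 + 216) + 6 = 15*198 + 6 = 2970 + 6 = 2976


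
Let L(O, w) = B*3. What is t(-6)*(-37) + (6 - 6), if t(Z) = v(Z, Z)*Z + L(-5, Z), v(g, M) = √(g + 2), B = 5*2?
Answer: -1110 + 444*I ≈ -1110.0 + 444.0*I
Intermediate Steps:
B = 10
v(g, M) = √(2 + g)
L(O, w) = 30 (L(O, w) = 10*3 = 30)
t(Z) = 30 + Z*√(2 + Z) (t(Z) = √(2 + Z)*Z + 30 = Z*√(2 + Z) + 30 = 30 + Z*√(2 + Z))
t(-6)*(-37) + (6 - 6) = (30 - 6*√(2 - 6))*(-37) + (6 - 6) = (30 - 12*I)*(-37) + 0 = (-1110 + 444*I) + 0 = -1110 + 444*I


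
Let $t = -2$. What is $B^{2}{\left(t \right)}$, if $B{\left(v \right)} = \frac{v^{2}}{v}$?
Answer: $4$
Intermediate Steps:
$B{\left(v \right)} = v$
$B^{2}{\left(t \right)} = \left(-2\right)^{2} = 4$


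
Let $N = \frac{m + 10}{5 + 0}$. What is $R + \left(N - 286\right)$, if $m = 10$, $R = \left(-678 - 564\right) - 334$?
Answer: $-1858$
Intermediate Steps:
$R = -1576$ ($R = -1242 - 334 = -1576$)
$N = 4$ ($N = \frac{10 + 10}{5 + 0} = \frac{20}{5} = 20 \cdot \frac{1}{5} = 4$)
$R + \left(N - 286\right) = -1576 + \left(4 - 286\right) = -1576 - 282 = -1858$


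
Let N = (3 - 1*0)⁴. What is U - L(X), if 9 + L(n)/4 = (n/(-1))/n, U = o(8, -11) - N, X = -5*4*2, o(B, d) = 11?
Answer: -30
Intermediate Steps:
X = -40 (X = -20*2 = -40)
N = 81 (N = (3 + 0)⁴ = 3⁴ = 81)
U = -70 (U = 11 - 1*81 = 11 - 81 = -70)
L(n) = -40 (L(n) = -36 + 4*((n/(-1))/n) = -36 + 4*((n*(-1))/n) = -36 + 4*((-n)/n) = -36 + 4*(-1) = -36 - 4 = -40)
U - L(X) = -70 - 1*(-40) = -70 + 40 = -30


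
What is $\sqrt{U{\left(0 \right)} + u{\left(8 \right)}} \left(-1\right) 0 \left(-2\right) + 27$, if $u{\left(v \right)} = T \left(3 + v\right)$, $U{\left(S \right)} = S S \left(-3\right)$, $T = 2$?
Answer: $27$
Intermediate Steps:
$U{\left(S \right)} = - 3 S^{2}$ ($U{\left(S \right)} = S^{2} \left(-3\right) = - 3 S^{2}$)
$u{\left(v \right)} = 6 + 2 v$ ($u{\left(v \right)} = 2 \left(3 + v\right) = 6 + 2 v$)
$\sqrt{U{\left(0 \right)} + u{\left(8 \right)}} \left(-1\right) 0 \left(-2\right) + 27 = \sqrt{- 3 \cdot 0^{2} + \left(6 + 2 \cdot 8\right)} \left(-1\right) 0 \left(-2\right) + 27 = \sqrt{\left(-3\right) 0 + \left(6 + 16\right)} 0 \left(-2\right) + 27 = \sqrt{0 + 22} \cdot 0 + 27 = \sqrt{22} \cdot 0 + 27 = 0 + 27 = 27$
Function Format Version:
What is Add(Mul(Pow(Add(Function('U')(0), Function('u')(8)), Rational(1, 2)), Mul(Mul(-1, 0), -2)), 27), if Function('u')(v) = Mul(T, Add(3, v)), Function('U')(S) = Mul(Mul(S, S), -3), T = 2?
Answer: 27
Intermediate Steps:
Function('U')(S) = Mul(-3, Pow(S, 2)) (Function('U')(S) = Mul(Pow(S, 2), -3) = Mul(-3, Pow(S, 2)))
Function('u')(v) = Add(6, Mul(2, v)) (Function('u')(v) = Mul(2, Add(3, v)) = Add(6, Mul(2, v)))
Add(Mul(Pow(Add(Function('U')(0), Function('u')(8)), Rational(1, 2)), Mul(Mul(-1, 0), -2)), 27) = Add(Mul(Pow(Add(Mul(-3, Pow(0, 2)), Add(6, Mul(2, 8))), Rational(1, 2)), Mul(Mul(-1, 0), -2)), 27) = Add(Mul(Pow(Add(Mul(-3, 0), Add(6, 16)), Rational(1, 2)), Mul(0, -2)), 27) = Add(Mul(Pow(Add(0, 22), Rational(1, 2)), 0), 27) = Add(Mul(Pow(22, Rational(1, 2)), 0), 27) = Add(0, 27) = 27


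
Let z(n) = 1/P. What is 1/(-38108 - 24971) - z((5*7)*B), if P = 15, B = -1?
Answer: -63094/946185 ≈ -0.066683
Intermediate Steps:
z(n) = 1/15
1/(-38108 - 24971) - z((5*7)*B) = 1/(-38108 - 24971) - 1*1/15 = 1/(-63079) - 1/15 = -1/63079 - 1/15 = -63094/946185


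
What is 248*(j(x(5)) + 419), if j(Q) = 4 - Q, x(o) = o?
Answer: 103664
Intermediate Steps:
248*(j(x(5)) + 419) = 248*((4 - 1*5) + 419) = 248*((4 - 5) + 419) = 248*(-1 + 419) = 248*418 = 103664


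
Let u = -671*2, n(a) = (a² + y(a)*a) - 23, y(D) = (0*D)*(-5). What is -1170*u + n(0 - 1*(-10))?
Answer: 1570217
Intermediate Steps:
y(D) = 0 (y(D) = 0*(-5) = 0)
n(a) = -23 + a² (n(a) = (a² + 0*a) - 23 = (a² + 0) - 23 = a² - 23 = -23 + a²)
u = -1342
-1170*u + n(0 - 1*(-10)) = -1170*(-1342) + (-23 + (0 - 1*(-10))²) = 1570140 + (-23 + (0 + 10)²) = 1570140 + (-23 + 10²) = 1570140 + (-23 + 100) = 1570140 + 77 = 1570217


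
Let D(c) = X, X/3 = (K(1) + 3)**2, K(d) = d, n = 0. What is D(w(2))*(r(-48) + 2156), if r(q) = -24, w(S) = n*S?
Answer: 102336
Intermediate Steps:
w(S) = 0 (w(S) = 0*S = 0)
X = 48 (X = 3*(1 + 3)**2 = 3*4**2 = 3*16 = 48)
D(c) = 48
D(w(2))*(r(-48) + 2156) = 48*(-24 + 2156) = 48*2132 = 102336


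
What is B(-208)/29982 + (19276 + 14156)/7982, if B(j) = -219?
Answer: 166768361/39886054 ≈ 4.1811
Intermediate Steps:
B(-208)/29982 + (19276 + 14156)/7982 = -219/29982 + (19276 + 14156)/7982 = -219*1/29982 + 33432*(1/7982) = -73/9994 + 16716/3991 = 166768361/39886054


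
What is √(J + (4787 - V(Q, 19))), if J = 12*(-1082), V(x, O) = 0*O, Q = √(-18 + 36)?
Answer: I*√8197 ≈ 90.537*I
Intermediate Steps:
Q = 3*√2 (Q = √18 = 3*√2 ≈ 4.2426)
V(x, O) = 0
J = -12984
√(J + (4787 - V(Q, 19))) = √(-12984 + (4787 - 1*0)) = √(-12984 + (4787 + 0)) = √(-12984 + 4787) = √(-8197) = I*√8197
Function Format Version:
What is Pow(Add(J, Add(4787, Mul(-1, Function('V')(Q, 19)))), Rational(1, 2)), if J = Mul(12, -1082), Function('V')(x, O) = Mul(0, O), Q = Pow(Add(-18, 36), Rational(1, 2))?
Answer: Mul(I, Pow(8197, Rational(1, 2))) ≈ Mul(90.537, I)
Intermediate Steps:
Q = Mul(3, Pow(2, Rational(1, 2))) (Q = Pow(18, Rational(1, 2)) = Mul(3, Pow(2, Rational(1, 2))) ≈ 4.2426)
Function('V')(x, O) = 0
J = -12984
Pow(Add(J, Add(4787, Mul(-1, Function('V')(Q, 19)))), Rational(1, 2)) = Pow(Add(-12984, Add(4787, Mul(-1, 0))), Rational(1, 2)) = Pow(Add(-12984, Add(4787, 0)), Rational(1, 2)) = Pow(Add(-12984, 4787), Rational(1, 2)) = Pow(-8197, Rational(1, 2)) = Mul(I, Pow(8197, Rational(1, 2)))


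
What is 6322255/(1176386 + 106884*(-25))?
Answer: -6322255/1495714 ≈ -4.2269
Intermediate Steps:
6322255/(1176386 + 106884*(-25)) = 6322255/(1176386 - 2672100) = 6322255/(-1495714) = 6322255*(-1/1495714) = -6322255/1495714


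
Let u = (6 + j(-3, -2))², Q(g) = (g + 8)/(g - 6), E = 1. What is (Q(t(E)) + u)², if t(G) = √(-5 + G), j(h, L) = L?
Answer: 5538/25 - 1043*I/50 ≈ 221.52 - 20.86*I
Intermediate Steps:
Q(g) = (8 + g)/(-6 + g)
u = 16 (u = (6 - 2)² = 4² = 16)
(Q(t(E)) + u)² = ((8 + √(-5 + 1))/(-6 + √(-5 + 1)) + 16)² = ((8 + √(-4))/(-6 + √(-4)) + 16)² = ((8 + 2*I)/(-6 + 2*I) + 16)² = (((-6 - 2*I)/40)*(8 + 2*I) + 16)² = ((-6 - 2*I)*(8 + 2*I)/40 + 16)² = (16 + (-6 - 2*I)*(8 + 2*I)/40)²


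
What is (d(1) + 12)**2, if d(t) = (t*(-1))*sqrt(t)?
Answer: 121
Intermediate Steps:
d(t) = -t**(3/2) (d(t) = (-t)*sqrt(t) = -t**(3/2))
(d(1) + 12)**2 = (-1**(3/2) + 12)**2 = (-1*1 + 12)**2 = (-1 + 12)**2 = 11**2 = 121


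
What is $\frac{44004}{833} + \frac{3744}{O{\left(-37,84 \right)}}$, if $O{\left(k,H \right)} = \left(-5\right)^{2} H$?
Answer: $\frac{1137228}{20825} \approx 54.609$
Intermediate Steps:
$O{\left(k,H \right)} = 25 H$
$\frac{44004}{833} + \frac{3744}{O{\left(-37,84 \right)}} = \frac{44004}{833} + \frac{3744}{25 \cdot 84} = 44004 \cdot \frac{1}{833} + \frac{3744}{2100} = \frac{44004}{833} + 3744 \cdot \frac{1}{2100} = \frac{44004}{833} + \frac{312}{175} = \frac{1137228}{20825}$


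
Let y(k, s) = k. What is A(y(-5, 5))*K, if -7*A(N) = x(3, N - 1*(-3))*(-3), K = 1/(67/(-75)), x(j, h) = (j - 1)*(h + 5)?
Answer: -1350/469 ≈ -2.8785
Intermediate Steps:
x(j, h) = (-1 + j)*(5 + h)
K = -75/67 (K = 1/(67*(-1/75)) = 1/(-67/75) = -75/67 ≈ -1.1194)
A(N) = 48/7 + 6*N/7 (A(N) = -(-5 - (N - 1*(-3)) + 5*3 + (N - 1*(-3))*3)*(-3)/7 = -(-5 - (N + 3) + 15 + (N + 3)*3)*(-3)/7 = -(-5 - (3 + N) + 15 + (3 + N)*3)*(-3)/7 = -(-5 + (-3 - N) + 15 + (9 + 3*N))*(-3)/7 = -(16 + 2*N)*(-3)/7 = -(-48 - 6*N)/7 = 48/7 + 6*N/7)
A(y(-5, 5))*K = (48/7 + (6/7)*(-5))*(-75/67) = (48/7 - 30/7)*(-75/67) = (18/7)*(-75/67) = -1350/469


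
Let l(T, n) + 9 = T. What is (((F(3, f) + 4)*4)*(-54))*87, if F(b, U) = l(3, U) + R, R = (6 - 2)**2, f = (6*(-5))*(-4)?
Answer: -263088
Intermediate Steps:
l(T, n) = -9 + T
f = 120 (f = -30*(-4) = 120)
R = 16 (R = 4**2 = 16)
F(b, U) = 10 (F(b, U) = (-9 + 3) + 16 = -6 + 16 = 10)
(((F(3, f) + 4)*4)*(-54))*87 = (((10 + 4)*4)*(-54))*87 = ((14*4)*(-54))*87 = (56*(-54))*87 = -3024*87 = -263088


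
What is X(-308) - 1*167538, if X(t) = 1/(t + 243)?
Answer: -10889971/65 ≈ -1.6754e+5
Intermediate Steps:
X(t) = 1/(243 + t)
X(-308) - 1*167538 = 1/(243 - 308) - 1*167538 = 1/(-65) - 167538 = -1/65 - 167538 = -10889971/65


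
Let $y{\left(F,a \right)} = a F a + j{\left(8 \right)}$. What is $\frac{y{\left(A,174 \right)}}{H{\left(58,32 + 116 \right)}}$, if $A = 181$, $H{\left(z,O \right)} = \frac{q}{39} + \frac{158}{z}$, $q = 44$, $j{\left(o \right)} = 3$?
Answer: $\frac{6197833629}{4357} \approx 1.4225 \cdot 10^{6}$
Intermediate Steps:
$H{\left(z,O \right)} = \frac{44}{39} + \frac{158}{z}$
$y{\left(F,a \right)} = 3 + F a^{2}$ ($y{\left(F,a \right)} = a F a + 3 = F a a + 3 = F a^{2} + 3 = 3 + F a^{2}$)
$\frac{y{\left(A,174 \right)}}{H{\left(58,32 + 116 \right)}} = \frac{3 + 181 \cdot 174^{2}}{\frac{44}{39} + \frac{158}{58}} = \frac{3 + 181 \cdot 30276}{\frac{44}{39} + 158 \cdot \frac{1}{58}} = \frac{3 + 5479956}{\frac{44}{39} + \frac{79}{29}} = \frac{5479959}{\frac{4357}{1131}} = 5479959 \cdot \frac{1131}{4357} = \frac{6197833629}{4357}$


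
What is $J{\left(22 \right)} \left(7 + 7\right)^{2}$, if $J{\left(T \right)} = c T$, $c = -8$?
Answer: $-34496$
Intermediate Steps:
$J{\left(T \right)} = - 8 T$
$J{\left(22 \right)} \left(7 + 7\right)^{2} = \left(-8\right) 22 \left(7 + 7\right)^{2} = - 176 \cdot 14^{2} = \left(-176\right) 196 = -34496$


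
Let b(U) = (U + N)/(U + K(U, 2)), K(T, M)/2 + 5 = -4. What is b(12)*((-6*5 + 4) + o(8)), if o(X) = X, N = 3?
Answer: 45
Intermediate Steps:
K(T, M) = -18 (K(T, M) = -10 + 2*(-4) = -10 - 8 = -18)
b(U) = (3 + U)/(-18 + U) (b(U) = (U + 3)/(U - 18) = (3 + U)/(-18 + U))
b(12)*((-6*5 + 4) + o(8)) = ((3 + 12)/(-18 + 12))*((-6*5 + 4) + 8) = (15/(-6))*((-30 + 4) + 8) = (-1/6*15)*(-26 + 8) = -5/2*(-18) = 45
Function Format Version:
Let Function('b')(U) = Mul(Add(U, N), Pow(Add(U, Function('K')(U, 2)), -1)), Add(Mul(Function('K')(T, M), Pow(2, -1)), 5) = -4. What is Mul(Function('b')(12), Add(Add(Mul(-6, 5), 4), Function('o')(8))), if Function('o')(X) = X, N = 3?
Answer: 45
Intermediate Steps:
Function('K')(T, M) = -18 (Function('K')(T, M) = Add(-10, Mul(2, -4)) = Add(-10, -8) = -18)
Function('b')(U) = Mul(Pow(Add(-18, U), -1), Add(3, U)) (Function('b')(U) = Mul(Add(U, 3), Pow(Add(U, -18), -1)) = Mul(Add(3, U), Pow(Add(-18, U), -1)) = Mul(Pow(Add(-18, U), -1), Add(3, U)))
Mul(Function('b')(12), Add(Add(Mul(-6, 5), 4), Function('o')(8))) = Mul(Mul(Pow(Add(-18, 12), -1), Add(3, 12)), Add(Add(Mul(-6, 5), 4), 8)) = Mul(Mul(Pow(-6, -1), 15), Add(Add(-30, 4), 8)) = Mul(Mul(Rational(-1, 6), 15), Add(-26, 8)) = Mul(Rational(-5, 2), -18) = 45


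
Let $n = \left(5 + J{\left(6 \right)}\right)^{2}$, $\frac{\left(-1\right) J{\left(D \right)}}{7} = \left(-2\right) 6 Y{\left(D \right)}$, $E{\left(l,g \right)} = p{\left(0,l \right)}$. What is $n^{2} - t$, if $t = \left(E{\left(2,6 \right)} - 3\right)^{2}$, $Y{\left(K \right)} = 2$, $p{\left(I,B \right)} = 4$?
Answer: $895745040$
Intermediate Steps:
$E{\left(l,g \right)} = 4$
$J{\left(D \right)} = 168$ ($J{\left(D \right)} = - 7 \left(-2\right) 6 \cdot 2 = - 7 \left(\left(-12\right) 2\right) = \left(-7\right) \left(-24\right) = 168$)
$t = 1$ ($t = \left(4 - 3\right)^{2} = 1^{2} = 1$)
$n = 29929$ ($n = \left(5 + 168\right)^{2} = 173^{2} = 29929$)
$n^{2} - t = 29929^{2} - 1 = 895745041 - 1 = 895745040$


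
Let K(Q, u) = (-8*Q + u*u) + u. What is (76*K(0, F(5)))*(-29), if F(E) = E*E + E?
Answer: -2049720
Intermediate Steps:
F(E) = E + E² (F(E) = E² + E = E + E²)
K(Q, u) = u + u² - 8*Q (K(Q, u) = (-8*Q + u²) + u = (u² - 8*Q) + u = u + u² - 8*Q)
(76*K(0, F(5)))*(-29) = (76*(5*(1 + 5) + (5*(1 + 5))² - 8*0))*(-29) = (76*(5*6 + (5*6)² + 0))*(-29) = (76*(30 + 30² + 0))*(-29) = (76*(30 + 900 + 0))*(-29) = (76*930)*(-29) = 70680*(-29) = -2049720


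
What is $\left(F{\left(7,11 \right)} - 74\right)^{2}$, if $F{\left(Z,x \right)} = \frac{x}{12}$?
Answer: $\frac{769129}{144} \approx 5341.2$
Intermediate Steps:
$F{\left(Z,x \right)} = \frac{x}{12}$ ($F{\left(Z,x \right)} = x \frac{1}{12} = \frac{x}{12}$)
$\left(F{\left(7,11 \right)} - 74\right)^{2} = \left(\frac{1}{12} \cdot 11 - 74\right)^{2} = \left(\frac{11}{12} + \left(\left(15 - 52\right) - 37\right)\right)^{2} = \left(\frac{11}{12} - 74\right)^{2} = \left(- \frac{877}{12}\right)^{2} = \frac{769129}{144}$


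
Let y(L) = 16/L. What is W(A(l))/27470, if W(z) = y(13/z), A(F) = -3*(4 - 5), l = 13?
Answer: 24/178555 ≈ 0.00013441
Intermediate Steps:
A(F) = 3 (A(F) = -3*(-1) = 3)
W(z) = 16*z/13 (W(z) = 16/((13/z)) = 16*(z/13) = 16*z/13)
W(A(l))/27470 = ((16/13)*3)/27470 = (48/13)*(1/27470) = 24/178555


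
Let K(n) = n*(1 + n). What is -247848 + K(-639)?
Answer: 159834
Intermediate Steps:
-247848 + K(-639) = -247848 - 639*(1 - 639) = -247848 - 639*(-638) = -247848 + 407682 = 159834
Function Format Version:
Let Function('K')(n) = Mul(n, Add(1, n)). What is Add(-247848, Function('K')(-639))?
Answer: 159834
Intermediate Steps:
Add(-247848, Function('K')(-639)) = Add(-247848, Mul(-639, Add(1, -639))) = Add(-247848, Mul(-639, -638)) = Add(-247848, 407682) = 159834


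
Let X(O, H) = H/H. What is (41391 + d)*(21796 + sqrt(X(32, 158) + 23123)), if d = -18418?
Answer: 500719508 + 45946*sqrt(5781) ≈ 5.0421e+8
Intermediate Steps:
X(O, H) = 1
(41391 + d)*(21796 + sqrt(X(32, 158) + 23123)) = (41391 - 18418)*(21796 + sqrt(1 + 23123)) = 22973*(21796 + sqrt(23124)) = 22973*(21796 + 2*sqrt(5781)) = 500719508 + 45946*sqrt(5781)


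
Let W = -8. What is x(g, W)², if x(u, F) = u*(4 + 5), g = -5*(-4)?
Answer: 32400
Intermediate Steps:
g = 20
x(u, F) = 9*u (x(u, F) = u*9 = 9*u)
x(g, W)² = (9*20)² = 180² = 32400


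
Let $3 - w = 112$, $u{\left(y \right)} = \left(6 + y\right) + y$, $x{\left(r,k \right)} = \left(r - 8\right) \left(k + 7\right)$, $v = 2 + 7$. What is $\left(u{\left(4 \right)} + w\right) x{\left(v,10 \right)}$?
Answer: $-1615$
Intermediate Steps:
$v = 9$
$x{\left(r,k \right)} = \left(-8 + r\right) \left(7 + k\right)$
$u{\left(y \right)} = 6 + 2 y$
$w = -109$ ($w = 3 - 112 = -109$)
$\left(u{\left(4 \right)} + w\right) x{\left(v,10 \right)} = \left(\left(6 + 2 \cdot 4\right) - 109\right) \left(-56 - 80 + 7 \cdot 9 + 10 \cdot 9\right) = \left(\left(6 + 8\right) - 109\right) \left(-56 - 80 + 63 + 90\right) = \left(14 - 109\right) 17 = \left(-95\right) 17 = -1615$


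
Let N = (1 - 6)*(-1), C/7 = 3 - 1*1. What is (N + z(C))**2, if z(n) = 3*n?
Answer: 2209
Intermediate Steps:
C = 14 (C = 7*(3 - 1*1) = 7*(3 - 1) = 7*2 = 14)
N = 5 (N = -5*(-1) = 5)
(N + z(C))**2 = (5 + 3*14)**2 = (5 + 42)**2 = 47**2 = 2209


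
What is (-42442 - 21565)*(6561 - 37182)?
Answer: 1959958347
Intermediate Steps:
(-42442 - 21565)*(6561 - 37182) = -64007*(-30621) = 1959958347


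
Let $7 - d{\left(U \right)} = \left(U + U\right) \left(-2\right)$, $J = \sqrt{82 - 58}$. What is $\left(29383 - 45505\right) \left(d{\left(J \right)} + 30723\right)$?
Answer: $-495429060 - 128976 \sqrt{6} \approx -4.9575 \cdot 10^{8}$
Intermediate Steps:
$J = 2 \sqrt{6}$ ($J = \sqrt{24} = 2 \sqrt{6} \approx 4.899$)
$d{\left(U \right)} = 7 + 4 U$ ($d{\left(U \right)} = 7 - \left(U + U\right) \left(-2\right) = 7 - 2 U \left(-2\right) = 7 - - 4 U = 7 + 4 U$)
$\left(29383 - 45505\right) \left(d{\left(J \right)} + 30723\right) = \left(29383 - 45505\right) \left(\left(7 + 4 \cdot 2 \sqrt{6}\right) + 30723\right) = - 16122 \left(\left(7 + 8 \sqrt{6}\right) + 30723\right) = - 16122 \left(30730 + 8 \sqrt{6}\right) = -495429060 - 128976 \sqrt{6}$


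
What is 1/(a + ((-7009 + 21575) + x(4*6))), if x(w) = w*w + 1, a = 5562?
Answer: 1/20705 ≈ 4.8298e-5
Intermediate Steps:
x(w) = 1 + w² (x(w) = w² + 1 = 1 + w²)
1/(a + ((-7009 + 21575) + x(4*6))) = 1/(5562 + ((-7009 + 21575) + (1 + (4*6)²))) = 1/(5562 + (14566 + (1 + 24²))) = 1/(5562 + (14566 + (1 + 576))) = 1/(5562 + (14566 + 577)) = 1/(5562 + 15143) = 1/20705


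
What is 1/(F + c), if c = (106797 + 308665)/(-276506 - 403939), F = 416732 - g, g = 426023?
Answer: -680445/6322429957 ≈ -0.00010762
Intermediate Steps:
F = -9291 (F = 416732 - 1*426023 = 416732 - 426023 = -9291)
c = -415462/680445 (c = 415462/(-680445) = 415462*(-1/680445) = -415462/680445 ≈ -0.61057)
1/(F + c) = 1/(-9291 - 415462/680445) = 1/(-6322429957/680445) = -680445/6322429957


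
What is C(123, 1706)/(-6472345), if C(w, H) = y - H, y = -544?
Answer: 450/1294469 ≈ 0.00034763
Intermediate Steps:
C(w, H) = -544 - H
C(123, 1706)/(-6472345) = (-544 - 1*1706)/(-6472345) = (-544 - 1706)*(-1/6472345) = -2250*(-1/6472345) = 450/1294469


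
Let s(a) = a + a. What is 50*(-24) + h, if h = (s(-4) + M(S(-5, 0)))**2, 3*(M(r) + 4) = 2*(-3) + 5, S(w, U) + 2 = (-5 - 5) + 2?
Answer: -9431/9 ≈ -1047.9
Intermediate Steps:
S(w, U) = -10 (S(w, U) = -2 + ((-5 - 5) + 2) = -2 + (-10 + 2) = -2 - 8 = -10)
M(r) = -13/3 (M(r) = -4 + (2*(-3) + 5)/3 = -4 + (-6 + 5)/3 = -4 + (1/3)*(-1) = -4 - 1/3 = -13/3)
s(a) = 2*a
h = 1369/9 (h = (2*(-4) - 13/3)**2 = (-8 - 13/3)**2 = (-37/3)**2 = 1369/9 ≈ 152.11)
50*(-24) + h = 50*(-24) + 1369/9 = -1200 + 1369/9 = -9431/9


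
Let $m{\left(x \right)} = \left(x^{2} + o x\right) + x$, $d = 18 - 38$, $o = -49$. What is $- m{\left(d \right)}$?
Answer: $-1360$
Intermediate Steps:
$d = -20$ ($d = 18 - 38 = -20$)
$m{\left(x \right)} = x^{2} - 48 x$ ($m{\left(x \right)} = \left(x^{2} - 49 x\right) + x = x^{2} - 48 x$)
$- m{\left(d \right)} = - \left(-20\right) \left(-48 - 20\right) = - \left(-20\right) \left(-68\right) = \left(-1\right) 1360 = -1360$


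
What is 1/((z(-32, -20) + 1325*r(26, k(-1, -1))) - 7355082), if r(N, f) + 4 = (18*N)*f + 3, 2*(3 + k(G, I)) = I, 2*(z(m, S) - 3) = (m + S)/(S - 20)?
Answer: -20/190535067 ≈ -1.0497e-7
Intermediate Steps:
z(m, S) = 3 + (S + m)/(2*(-20 + S)) (z(m, S) = 3 + ((m + S)/(S - 20))/2 = 3 + ((S + m)/(-20 + S))/2 = 3 + (S + m)/(2*(-20 + S)))
k(G, I) = -3 + I/2
r(N, f) = -1 + 18*N*f (r(N, f) = -4 + ((18*N)*f + 3) = -4 + (18*N*f + 3) = -4 + (3 + 18*N*f) = -1 + 18*N*f)
1/((z(-32, -20) + 1325*r(26, k(-1, -1))) - 7355082) = 1/(((-120 - 32 + 7*(-20))/(2*(-20 - 20)) + 1325*(-1 + 18*26*(-3 + (½)*(-1)))) - 7355082) = 1/(((½)*(-120 - 32 - 140)/(-40) + 1325*(-1 + 18*26*(-3 - ½))) - 7355082) = 1/(((½)*(-1/40)*(-292) + 1325*(-1 + 18*26*(-7/2))) - 7355082) = 1/((73/20 + 1325*(-1 - 1638)) - 7355082) = 1/((73/20 + 1325*(-1639)) - 7355082) = 1/((73/20 - 2171675) - 7355082) = 1/(-43433427/20 - 7355082) = 1/(-190535067/20) = -20/190535067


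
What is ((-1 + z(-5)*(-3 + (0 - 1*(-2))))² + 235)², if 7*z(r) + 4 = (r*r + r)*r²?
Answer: 69972946576/2401 ≈ 2.9143e+7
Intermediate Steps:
z(r) = -4/7 + r²*(r + r²)/7 (z(r) = -4/7 + ((r*r + r)*r²)/7 = -4/7 + ((r² + r)*r²)/7 = -4/7 + ((r + r²)*r²)/7 = -4/7 + (r²*(r + r²))/7 = -4/7 + r²*(r + r²)/7)
((-1 + z(-5)*(-3 + (0 - 1*(-2))))² + 235)² = ((-1 + (-4/7 + (⅐)*(-5)³ + (⅐)*(-5)⁴)*(-3 + (0 - 1*(-2))))² + 235)² = ((-1 + (-4/7 + (⅐)*(-125) + (⅐)*625)*(-3 + (0 + 2)))² + 235)² = ((-1 + (-4/7 - 125/7 + 625/7)*(-3 + 2))² + 235)² = ((-1 + (496/7)*(-1))² + 235)² = ((-1 - 496/7)² + 235)² = ((-503/7)² + 235)² = (253009/49 + 235)² = (264524/49)² = 69972946576/2401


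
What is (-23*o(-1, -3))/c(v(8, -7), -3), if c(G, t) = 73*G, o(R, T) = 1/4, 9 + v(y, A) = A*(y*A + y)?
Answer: -23/95484 ≈ -0.00024088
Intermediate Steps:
v(y, A) = -9 + A*(y + A*y) (v(y, A) = -9 + A*(y*A + y) = -9 + A*(A*y + y) = -9 + A*(y + A*y))
o(R, T) = 1/4
(-23*o(-1, -3))/c(v(8, -7), -3) = (-23*1/4)/((73*(-9 - 7*8 + 8*(-7)**2))) = -23*1/(73*(-9 - 56 + 8*49))/4 = -23*1/(73*(-9 - 56 + 392))/4 = -23/(4*(73*327)) = -23/4/23871 = -23/4*1/23871 = -23/95484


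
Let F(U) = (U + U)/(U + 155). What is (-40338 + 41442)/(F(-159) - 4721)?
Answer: -2208/9283 ≈ -0.23785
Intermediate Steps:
F(U) = 2*U/(155 + U) (F(U) = (2*U)/(155 + U) = 2*U/(155 + U))
(-40338 + 41442)/(F(-159) - 4721) = (-40338 + 41442)/(2*(-159)/(155 - 159) - 4721) = 1104/(2*(-159)/(-4) - 4721) = 1104/(2*(-159)*(-1/4) - 4721) = 1104/(159/2 - 4721) = 1104/(-9283/2) = 1104*(-2/9283) = -2208/9283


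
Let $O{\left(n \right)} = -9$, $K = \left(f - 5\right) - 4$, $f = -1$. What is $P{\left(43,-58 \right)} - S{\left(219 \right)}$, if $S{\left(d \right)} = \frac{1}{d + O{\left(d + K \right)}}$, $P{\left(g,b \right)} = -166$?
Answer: $- \frac{34861}{210} \approx -166.0$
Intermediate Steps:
$K = -10$ ($K = \left(-1 - 5\right) - 4 = -6 - 4 = -10$)
$S{\left(d \right)} = \frac{1}{-9 + d}$ ($S{\left(d \right)} = \frac{1}{d - 9} = \frac{1}{-9 + d}$)
$P{\left(43,-58 \right)} - S{\left(219 \right)} = -166 - \frac{1}{-9 + 219} = -166 - \frac{1}{210} = - \frac{34861}{210}$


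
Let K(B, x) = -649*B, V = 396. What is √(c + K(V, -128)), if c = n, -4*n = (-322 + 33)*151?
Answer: I*√984377/2 ≈ 496.08*I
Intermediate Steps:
n = 43639/4 (n = -(-322 + 33)*151/4 = -(-289)*151/4 = -¼*(-43639) = 43639/4 ≈ 10910.)
c = 43639/4 ≈ 10910.
√(c + K(V, -128)) = √(43639/4 - 649*396) = √(43639/4 - 257004) = √(-984377/4) = I*√984377/2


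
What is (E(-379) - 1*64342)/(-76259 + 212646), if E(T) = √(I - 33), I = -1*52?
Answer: -64342/136387 + I*√85/136387 ≈ -0.47176 + 6.7598e-5*I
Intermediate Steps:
I = -52
E(T) = I*√85 (E(T) = √(-52 - 33) = √(-85) = I*√85)
(E(-379) - 1*64342)/(-76259 + 212646) = (I*√85 - 1*64342)/(-76259 + 212646) = (I*√85 - 64342)/136387 = (-64342 + I*√85)*(1/136387) = -64342/136387 + I*√85/136387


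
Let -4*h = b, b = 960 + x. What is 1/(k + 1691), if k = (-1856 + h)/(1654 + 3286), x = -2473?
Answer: 19760/33408249 ≈ 0.00059147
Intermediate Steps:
b = -1513 (b = 960 - 2473 = -1513)
h = 1513/4 (h = -¼*(-1513) = 1513/4 ≈ 378.25)
k = -5911/19760 (k = (-1856 + 1513/4)/(1654 + 3286) = -5911/4/4940 = -5911/4*1/4940 = -5911/19760 ≈ -0.29914)
1/(k + 1691) = 1/(-5911/19760 + 1691) = 1/(33408249/19760) = 19760/33408249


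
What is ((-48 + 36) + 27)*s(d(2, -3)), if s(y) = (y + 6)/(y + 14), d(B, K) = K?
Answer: 45/11 ≈ 4.0909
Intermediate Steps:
s(y) = (6 + y)/(14 + y)
((-48 + 36) + 27)*s(d(2, -3)) = ((-48 + 36) + 27)*((6 - 3)/(14 - 3)) = (-12 + 27)*(3/11) = 15*((1/11)*3) = 15*(3/11) = 45/11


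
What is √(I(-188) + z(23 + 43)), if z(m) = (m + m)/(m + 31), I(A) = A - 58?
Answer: I*√2301810/97 ≈ 15.641*I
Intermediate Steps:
I(A) = -58 + A
z(m) = 2*m/(31 + m) (z(m) = (2*m)/(31 + m) = 2*m/(31 + m))
√(I(-188) + z(23 + 43)) = √((-58 - 188) + 2*(23 + 43)/(31 + (23 + 43))) = √(-246 + 2*66/(31 + 66)) = √(-246 + 2*66/97) = √(-246 + 2*66*(1/97)) = √(-246 + 132/97) = √(-23730/97) = I*√2301810/97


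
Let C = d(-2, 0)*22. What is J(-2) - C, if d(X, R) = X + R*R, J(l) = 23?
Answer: 67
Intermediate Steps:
d(X, R) = X + R²
C = -44 (C = (-2 + 0²)*22 = (-2 + 0)*22 = -2*22 = -44)
J(-2) - C = 23 - 1*(-44) = 23 + 44 = 67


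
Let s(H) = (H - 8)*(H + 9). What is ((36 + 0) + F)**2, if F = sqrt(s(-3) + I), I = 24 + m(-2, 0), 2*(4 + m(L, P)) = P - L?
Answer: 1251 + 216*I*sqrt(5) ≈ 1251.0 + 482.99*I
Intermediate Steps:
s(H) = (-8 + H)*(9 + H)
m(L, P) = -4 + P/2 - L/2 (m(L, P) = -4 + (P - L)/2 = -4 + (P/2 - L/2) = -4 + P/2 - L/2)
I = 21 (I = 24 + (-4 + (1/2)*0 - 1/2*(-2)) = 24 + (-4 + 0 + 1) = 24 - 3 = 21)
F = 3*I*sqrt(5) (F = sqrt((-72 - 3 + (-3)**2) + 21) = sqrt((-72 - 3 + 9) + 21) = sqrt(-66 + 21) = sqrt(-45) = 3*I*sqrt(5) ≈ 6.7082*I)
((36 + 0) + F)**2 = ((36 + 0) + 3*I*sqrt(5))**2 = (36 + 3*I*sqrt(5))**2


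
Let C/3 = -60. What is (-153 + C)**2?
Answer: 110889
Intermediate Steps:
C = -180 (C = 3*(-60) = -180)
(-153 + C)**2 = (-153 - 180)**2 = (-333)**2 = 110889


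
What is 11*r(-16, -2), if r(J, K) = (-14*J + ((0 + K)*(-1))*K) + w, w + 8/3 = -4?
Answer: 7040/3 ≈ 2346.7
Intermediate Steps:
w = -20/3 (w = -8/3 - 4 = -20/3 ≈ -6.6667)
r(J, K) = -20/3 - K² - 14*J (r(J, K) = (-14*J + ((0 + K)*(-1))*K) - 20/3 = (-14*J + (K*(-1))*K) - 20/3 = (-14*J + (-K)*K) - 20/3 = (-14*J - K²) - 20/3 = (-K² - 14*J) - 20/3 = -20/3 - K² - 14*J)
11*r(-16, -2) = 11*(-20/3 - 1*(-2)² - 14*(-16)) = 11*(-20/3 - 1*4 + 224) = 11*(-20/3 - 4 + 224) = 11*(640/3) = 7040/3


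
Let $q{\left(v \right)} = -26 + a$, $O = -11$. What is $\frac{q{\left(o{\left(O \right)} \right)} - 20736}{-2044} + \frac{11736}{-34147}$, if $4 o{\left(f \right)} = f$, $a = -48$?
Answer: $\frac{343305343}{34898234} \approx 9.8373$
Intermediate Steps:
$o{\left(f \right)} = \frac{f}{4}$
$q{\left(v \right)} = -74$ ($q{\left(v \right)} = -26 - 48 = -74$)
$\frac{q{\left(o{\left(O \right)} \right)} - 20736}{-2044} + \frac{11736}{-34147} = \frac{-74 - 20736}{-2044} + \frac{11736}{-34147} = \left(-74 - 20736\right) \left(- \frac{1}{2044}\right) + 11736 \left(- \frac{1}{34147}\right) = \left(-20810\right) \left(- \frac{1}{2044}\right) - \frac{11736}{34147} = \frac{10405}{1022} - \frac{11736}{34147} = \frac{343305343}{34898234}$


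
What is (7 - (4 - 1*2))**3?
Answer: 125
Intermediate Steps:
(7 - (4 - 1*2))**3 = (7 - (4 - 2))**3 = (7 - 1*2)**3 = (7 - 2)**3 = 5**3 = 125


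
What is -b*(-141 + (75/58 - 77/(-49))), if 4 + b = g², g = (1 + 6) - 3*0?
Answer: 2523735/406 ≈ 6216.1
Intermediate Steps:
g = 7 (g = 7 + 0 = 7)
b = 45 (b = -4 + 7² = -4 + 49 = 45)
-b*(-141 + (75/58 - 77/(-49))) = -45*(-141 + (75/58 - 77/(-49))) = -45*(-141 + (75*(1/58) - 77*(-1/49))) = -45*(-141 + (75/58 + 11/7)) = -45*(-141 + 1163/406) = -45*(-56083)/406 = -1*(-2523735/406) = 2523735/406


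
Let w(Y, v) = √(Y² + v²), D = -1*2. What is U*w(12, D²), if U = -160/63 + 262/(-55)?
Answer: -101224*√10/3465 ≈ -92.380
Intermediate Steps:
D = -2
U = -25306/3465 (U = -160*1/63 + 262*(-1/55) = -160/63 - 262/55 = -25306/3465 ≈ -7.3033)
U*w(12, D²) = -25306*√(12² + ((-2)²)²)/3465 = -25306*√(144 + 4²)/3465 = -25306*√(144 + 16)/3465 = -101224*√10/3465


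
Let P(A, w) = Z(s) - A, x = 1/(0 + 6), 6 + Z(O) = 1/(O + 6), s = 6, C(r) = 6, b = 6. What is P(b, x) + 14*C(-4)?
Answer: 865/12 ≈ 72.083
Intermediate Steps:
Z(O) = -6 + 1/(6 + O) (Z(O) = -6 + 1/(O + 6) = -6 + 1/(6 + O))
x = ⅙ (x = 1/6 = ⅙ ≈ 0.16667)
P(A, w) = -71/12 - A (P(A, w) = (-35 - 6*6)/(6 + 6) - A = (-35 - 36)/12 - A = (1/12)*(-71) - A = -71/12 - A)
P(b, x) + 14*C(-4) = (-71/12 - 1*6) + 14*6 = (-71/12 - 6) + 84 = -143/12 + 84 = 865/12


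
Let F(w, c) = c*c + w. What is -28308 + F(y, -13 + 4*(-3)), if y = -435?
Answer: -28118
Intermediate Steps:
F(w, c) = w + c² (F(w, c) = c² + w = w + c²)
-28308 + F(y, -13 + 4*(-3)) = -28308 + (-435 + (-13 + 4*(-3))²) = -28308 + (-435 + (-13 - 12)²) = -28308 + (-435 + (-25)²) = -28308 + (-435 + 625) = -28308 + 190 = -28118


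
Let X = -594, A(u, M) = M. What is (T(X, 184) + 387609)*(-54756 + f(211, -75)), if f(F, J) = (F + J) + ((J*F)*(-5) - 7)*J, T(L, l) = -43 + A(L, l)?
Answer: -2322029242500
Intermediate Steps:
T(L, l) = -43 + l
f(F, J) = F + J + J*(-7 - 5*F*J) (f(F, J) = (F + J) + ((F*J)*(-5) - 7)*J = (F + J) + (-5*F*J - 7)*J = (F + J) + (-7 - 5*F*J)*J = (F + J) + J*(-7 - 5*F*J) = F + J + J*(-7 - 5*F*J))
(T(X, 184) + 387609)*(-54756 + f(211, -75)) = ((-43 + 184) + 387609)*(-54756 + (211 - 6*(-75) - 5*211*(-75)²)) = (141 + 387609)*(-54756 + (211 + 450 - 5*211*5625)) = 387750*(-54756 + (211 + 450 - 5934375)) = 387750*(-54756 - 5933714) = 387750*(-5988470) = -2322029242500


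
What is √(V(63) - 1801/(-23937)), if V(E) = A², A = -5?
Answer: √14367609762/23937 ≈ 5.0075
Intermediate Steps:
V(E) = 25 (V(E) = (-5)² = 25)
√(V(63) - 1801/(-23937)) = √(25 - 1801/(-23937)) = √(25 - 1801*(-1/23937)) = √(25 + 1801/23937) = √(600226/23937) = √14367609762/23937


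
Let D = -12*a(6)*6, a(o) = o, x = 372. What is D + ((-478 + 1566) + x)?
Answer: 1028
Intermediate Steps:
D = -432 (D = -12*6*6 = -72*6 = -432)
D + ((-478 + 1566) + x) = -432 + ((-478 + 1566) + 372) = -432 + (1088 + 372) = -432 + 1460 = 1028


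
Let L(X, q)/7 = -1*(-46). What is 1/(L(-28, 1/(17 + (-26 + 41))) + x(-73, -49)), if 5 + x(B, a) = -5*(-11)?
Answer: 1/372 ≈ 0.0026882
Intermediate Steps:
x(B, a) = 50 (x(B, a) = -5 - 5*(-11) = -5 + 55 = 50)
L(X, q) = 322 (L(X, q) = 7*(-1*(-46)) = 7*46 = 322)
1/(L(-28, 1/(17 + (-26 + 41))) + x(-73, -49)) = 1/(322 + 50) = 1/372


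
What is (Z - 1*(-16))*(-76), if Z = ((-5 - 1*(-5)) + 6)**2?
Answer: -3952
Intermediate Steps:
Z = 36 (Z = ((-5 + 5) + 6)**2 = (0 + 6)**2 = 6**2 = 36)
(Z - 1*(-16))*(-76) = (36 - 1*(-16))*(-76) = (36 + 16)*(-76) = 52*(-76) = -3952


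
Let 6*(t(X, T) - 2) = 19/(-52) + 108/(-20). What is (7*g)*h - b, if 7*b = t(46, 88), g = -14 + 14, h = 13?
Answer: -1621/10920 ≈ -0.14844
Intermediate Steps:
g = 0
t(X, T) = 1621/1560 (t(X, T) = 2 + (19/(-52) + 108/(-20))/6 = 2 + (19*(-1/52) + 108*(-1/20))/6 = 2 + (-19/52 - 27/5)/6 = 2 + (⅙)*(-1499/260) = 2 - 1499/1560 = 1621/1560)
b = 1621/10920 (b = (⅐)*(1621/1560) = 1621/10920 ≈ 0.14844)
(7*g)*h - b = (7*0)*13 - 1*1621/10920 = 0*13 - 1621/10920 = 0 - 1621/10920 = -1621/10920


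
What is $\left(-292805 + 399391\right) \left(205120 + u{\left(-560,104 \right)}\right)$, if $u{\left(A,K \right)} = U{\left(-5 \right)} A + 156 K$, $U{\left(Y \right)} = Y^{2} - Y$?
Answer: $21801526784$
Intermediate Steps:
$u{\left(A,K \right)} = 30 A + 156 K$ ($u{\left(A,K \right)} = - 5 \left(-1 - 5\right) A + 156 K = \left(-5\right) \left(-6\right) A + 156 K = 30 A + 156 K$)
$\left(-292805 + 399391\right) \left(205120 + u{\left(-560,104 \right)}\right) = \left(-292805 + 399391\right) \left(205120 + \left(30 \left(-560\right) + 156 \cdot 104\right)\right) = 106586 \left(205120 + \left(-16800 + 16224\right)\right) = 106586 \left(205120 - 576\right) = 106586 \cdot 204544 = 21801526784$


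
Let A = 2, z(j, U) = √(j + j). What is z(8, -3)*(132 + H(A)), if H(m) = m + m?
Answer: 544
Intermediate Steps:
z(j, U) = √2*√j (z(j, U) = √(2*j) = √2*√j)
H(m) = 2*m
z(8, -3)*(132 + H(A)) = (√2*√8)*(132 + 2*2) = (√2*(2*√2))*(132 + 4) = 4*136 = 544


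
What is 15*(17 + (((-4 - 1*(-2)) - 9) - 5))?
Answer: 15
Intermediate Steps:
15*(17 + (((-4 - 1*(-2)) - 9) - 5)) = 15*(17 + (((-4 + 2) - 9) - 5)) = 15*(17 + ((-2 - 9) - 5)) = 15*(17 + (-11 - 5)) = 15*(17 - 16) = 15*1 = 15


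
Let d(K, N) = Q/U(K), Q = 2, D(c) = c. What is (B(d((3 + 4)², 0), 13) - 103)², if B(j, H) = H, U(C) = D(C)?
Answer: 8100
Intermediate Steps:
U(C) = C
d(K, N) = 2/K
(B(d((3 + 4)², 0), 13) - 103)² = (13 - 103)² = (-90)² = 8100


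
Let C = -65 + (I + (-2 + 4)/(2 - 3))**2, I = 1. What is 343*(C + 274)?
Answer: 72030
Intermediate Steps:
C = -64 (C = -65 + (1 + (-2 + 4)/(2 - 3))**2 = -65 + (1 + 2/(-1))**2 = -65 + (1 + 2*(-1))**2 = -65 + (1 - 2)**2 = -65 + (-1)**2 = -65 + 1 = -64)
343*(C + 274) = 343*(-64 + 274) = 343*210 = 72030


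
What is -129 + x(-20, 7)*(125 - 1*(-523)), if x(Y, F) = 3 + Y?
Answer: -11145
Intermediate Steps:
-129 + x(-20, 7)*(125 - 1*(-523)) = -129 + (3 - 20)*(125 - 1*(-523)) = -129 - 17*(125 + 523) = -129 - 17*648 = -129 - 11016 = -11145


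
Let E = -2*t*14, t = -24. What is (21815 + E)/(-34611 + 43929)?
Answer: 22487/9318 ≈ 2.4133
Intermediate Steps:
E = 672 (E = -2*(-24)*14 = 48*14 = 672)
(21815 + E)/(-34611 + 43929) = (21815 + 672)/(-34611 + 43929) = 22487/9318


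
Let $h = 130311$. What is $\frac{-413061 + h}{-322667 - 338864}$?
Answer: $\frac{21750}{50887} \approx 0.42742$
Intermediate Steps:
$\frac{-413061 + h}{-322667 - 338864} = \frac{-413061 + 130311}{-322667 - 338864} = - \frac{282750}{-661531} = \left(-282750\right) \left(- \frac{1}{661531}\right) = \frac{21750}{50887}$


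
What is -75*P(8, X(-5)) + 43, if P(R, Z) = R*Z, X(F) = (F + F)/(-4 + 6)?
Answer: 3043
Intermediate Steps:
X(F) = F (X(F) = (2*F)/2 = (2*F)*(1/2) = F)
-75*P(8, X(-5)) + 43 = -600*(-5) + 43 = -75*(-40) + 43 = 3000 + 43 = 3043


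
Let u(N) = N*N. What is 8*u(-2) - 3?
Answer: 29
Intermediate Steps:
u(N) = N²
8*u(-2) - 3 = 8*(-2)² - 3 = 8*4 - 3 = 32 - 3 = 29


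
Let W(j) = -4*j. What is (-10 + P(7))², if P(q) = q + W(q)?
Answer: 961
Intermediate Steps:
P(q) = -3*q (P(q) = q - 4*q = -3*q)
(-10 + P(7))² = (-10 - 3*7)² = (-10 - 21)² = (-31)² = 961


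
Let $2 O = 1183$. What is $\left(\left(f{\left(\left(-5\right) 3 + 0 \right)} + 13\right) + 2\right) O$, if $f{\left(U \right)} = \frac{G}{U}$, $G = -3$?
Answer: $\frac{44954}{5} \approx 8990.8$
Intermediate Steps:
$f{\left(U \right)} = - \frac{3}{U}$
$O = \frac{1183}{2}$ ($O = \frac{1}{2} \cdot 1183 = \frac{1183}{2} \approx 591.5$)
$\left(\left(f{\left(\left(-5\right) 3 + 0 \right)} + 13\right) + 2\right) O = \left(\left(- \frac{3}{\left(-5\right) 3 + 0} + 13\right) + 2\right) \frac{1183}{2} = \left(\left(- \frac{3}{-15 + 0} + 13\right) + 2\right) \frac{1183}{2} = \left(\left(- \frac{3}{-15} + 13\right) + 2\right) \frac{1183}{2} = \left(\left(\left(-3\right) \left(- \frac{1}{15}\right) + 13\right) + 2\right) \frac{1183}{2} = \left(\left(\frac{1}{5} + 13\right) + 2\right) \frac{1183}{2} = \left(\frac{66}{5} + 2\right) \frac{1183}{2} = \frac{76}{5} \cdot \frac{1183}{2} = \frac{44954}{5}$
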